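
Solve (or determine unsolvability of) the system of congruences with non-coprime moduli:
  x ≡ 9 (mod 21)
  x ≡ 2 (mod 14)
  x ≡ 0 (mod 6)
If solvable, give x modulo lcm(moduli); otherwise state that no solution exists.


Moduli 21, 14, 6 are not pairwise coprime, so CRT works modulo lcm(m_i) when all pairwise compatibility conditions hold.
Pairwise compatibility: gcd(m_i, m_j) must divide a_i - a_j for every pair.
Merge one congruence at a time:
  Start: x ≡ 9 (mod 21).
  Combine with x ≡ 2 (mod 14): gcd(21, 14) = 7; 2 - 9 = -7, which IS divisible by 7, so compatible.
    Write x = 9 + 21·t and substitute into x ≡ 2 (mod 14): 21·t ≡ 2 − 9 = -7 (mod 14).
    Divide the congruence (and modulus) by g = 7: 3·t ≡ -1 (mod 2).
    Reduce coefficients mod 2: 1·t ≡ 1 (mod 2).
    So t ≡ 1 (mod 2).
    Then x = 9 + 21·1 = 30, valid modulo lcm(21, 14) = 42: x ≡ 30 (mod 42).
  Combine with x ≡ 0 (mod 6): gcd(42, 6) = 6; 0 - 30 = -30, which IS divisible by 6, so compatible.
    Write x = 30 + 42·t and substitute into x ≡ 0 (mod 6): 42·t ≡ 0 − 30 = -30 (mod 6).
    Divide the congruence (and modulus) by g = 6: 7·t ≡ -5 (mod 1).
    Modulo 1 every t works; take t = 0.
    Then x = 30 + 42·0 = 30, valid modulo lcm(42, 6) = 42: x ≡ 30 (mod 42).
Verify: 30 mod 21 = 9, 30 mod 14 = 2, 30 mod 6 = 0.

x ≡ 30 (mod 42).


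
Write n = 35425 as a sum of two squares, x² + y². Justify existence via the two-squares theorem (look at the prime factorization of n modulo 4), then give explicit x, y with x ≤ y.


Step 1: Factor n = 35425 = 5^2 · 13 · 109.
Step 2: Check the mod-4 condition on each prime factor: 5 ≡ 1 (mod 4), exponent 2; 13 ≡ 1 (mod 4), exponent 1; 109 ≡ 1 (mod 4), exponent 1.
All primes ≡ 3 (mod 4) appear to even exponent (or don't appear), so by the two-squares theorem n IS expressible as a sum of two squares.
Step 3: Build a representation. Group n = k² · m with k = 5 and m = 13 · 109 = 1417 (a product of primes ≡ 1 (mod 4)); a representation of m scales to one of n via (k·x)² + (k·y)² = k²(x² + y²). Each prime p ≡ 1 (mod 4) is itself a sum of two squares; find a² by testing p − a² for a perfect square:
  13: 13 − 1² = 12, 13 − 2² = 9 = 3² ⇒ 13 = 2² + 3².
  109: 109 − 1² = 108, 109 − 2² = 105, 109 − 3² = 100 = 10² ⇒ 109 = 3² + 10².
  Combine using the Brahmagupta–Fibonacci identity (a² + b²)(c² + d²) = (ac − bd)² + (ad + bc)² = (ac + bd)² + (ad − bc)²:
  13 · 109 = 1417: from (2² + 3²)(3² + 10²), take (2·3 − 3·10, 2·10 + 3·3) = (6 − 30, 20 + 9) = (-24, 29); dropping signs (only squares matter) gives (24, 29); check 24² + 29² = 576 + 841 = 1417 ✓.
  Scale by k = 5: (5·24, 5·29) = (120, 145).
Step 4: Order so x ≤ y and verify: 120² + 145² = 14400 + 21025 = 35425 = n. ✓

n = 35425 = 120² + 145² (one valid representation with x ≤ y).


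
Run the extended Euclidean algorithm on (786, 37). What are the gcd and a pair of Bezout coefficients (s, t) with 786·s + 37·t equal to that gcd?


Euclidean algorithm on (786, 37) — divide until remainder is 0:
  786 = 21 · 37 + 9
  37 = 4 · 9 + 1
  9 = 9 · 1 + 0
gcd(786, 37) = 1.
Track Bezout coefficients alongside the remainders: start with r₀ = 786 = a·1 + b·0 (s = 1, t = 0) and r₁ = 37 = a·0 + b·1 (s = 0, t = 1); each new remainder r_{k+1} = r_{k-1} − q_k·r_k inherits s_{k+1} = s_{k-1} − q_k·s_k, t_{k+1} = t_{k-1} − q_k·t_k, so r_k = a·s_k + b·t_k at every step:
  q = 21: r = 9, s = 1 − 21·0 = 1, t = 0 − 21·1 = -21  (check: 786·1 + 37·(-21) = 9)
  q = 4: r = 1, s = 0 − 4·1 = -4, t = 1 − 4·(-21) = 85  (check: 786·(-4) + 37·85 = 1)
The row with r = 1 (the gcd) gives the Bezout coefficients s = -4, t = 85.
Result: 786 · (-4) + 37 · (85) = 1.

gcd(786, 37) = 1; s = -4, t = 85 (check: 786·(-4) + 37·85 = 1).


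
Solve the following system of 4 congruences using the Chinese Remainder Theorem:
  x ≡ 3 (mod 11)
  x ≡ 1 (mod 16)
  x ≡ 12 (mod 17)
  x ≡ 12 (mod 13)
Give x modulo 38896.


Product of moduli M = 11 · 16 · 17 · 13 = 38896.
Merge one congruence at a time:
  Start: x ≡ 3 (mod 11).
  Combine with x ≡ 1 (mod 16); new modulus lcm = 176.
    Write x = 3 + 11·t and substitute into x ≡ 1 (mod 16): 11·t ≡ 1 − 3 = -2 (mod 16).
    Reduce coefficients mod 16: 11·t ≡ 14 (mod 16).
    The inverse of 11 mod 16 is 3 (since 11·3 = 33 = 2·16 + 1), so t ≡ 3·14 = 42 ≡ 10 (mod 16).
    Then x = 3 + 11·10 = 113, valid modulo lcm(11, 16) = 176: x ≡ 113 (mod 176).
  Combine with x ≡ 12 (mod 17); new modulus lcm = 2992.
    Write x = 113 + 176·t and substitute into x ≡ 12 (mod 17): 176·t ≡ 12 − 113 = -101 (mod 17).
    Reduce coefficients mod 17: 6·t ≡ 1 (mod 17).
    The inverse of 6 mod 17 is 3 (since 6·3 = 18 = 1·17 + 1), so t ≡ 3·1 = 3 ≡ 3 (mod 17).
    Then x = 113 + 176·3 = 641, valid modulo lcm(176, 17) = 2992: x ≡ 641 (mod 2992).
  Combine with x ≡ 12 (mod 13); new modulus lcm = 38896.
    Write x = 641 + 2992·t and substitute into x ≡ 12 (mod 13): 2992·t ≡ 12 − 641 = -629 (mod 13).
    Reduce coefficients mod 13: 2·t ≡ 8 (mod 13).
    The inverse of 2 mod 13 is 7 (since 2·7 = 14 = 1·13 + 1), so t ≡ 7·8 = 56 ≡ 4 (mod 13).
    Then x = 641 + 2992·4 = 12609, valid modulo lcm(2992, 13) = 38896: x ≡ 12609 (mod 38896).
Verify against each original: 12609 mod 11 = 3, 12609 mod 16 = 1, 12609 mod 17 = 12, 12609 mod 13 = 12.

x ≡ 12609 (mod 38896).


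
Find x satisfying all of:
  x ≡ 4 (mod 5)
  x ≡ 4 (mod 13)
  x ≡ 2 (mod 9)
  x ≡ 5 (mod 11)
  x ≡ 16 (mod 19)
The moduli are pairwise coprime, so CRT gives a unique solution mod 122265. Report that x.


Product of moduli M = 5 · 13 · 9 · 11 · 19 = 122265.
Merge one congruence at a time:
  Start: x ≡ 4 (mod 5).
  Combine with x ≡ 4 (mod 13); new modulus lcm = 65.
    Write x = 4 + 5·t and substitute into x ≡ 4 (mod 13): 5·t ≡ 4 − 4 = 0 (mod 13).
    The inverse of 5 mod 13 is 8 (since 5·8 = 40 = 3·13 + 1), so t ≡ 8·0 = 0 ≡ 0 (mod 13).
    Then x = 4 + 5·0 = 4, valid modulo lcm(5, 13) = 65: x ≡ 4 (mod 65).
  Combine with x ≡ 2 (mod 9); new modulus lcm = 585.
    Write x = 4 + 65·t and substitute into x ≡ 2 (mod 9): 65·t ≡ 2 − 4 = -2 (mod 9).
    Reduce coefficients mod 9: 2·t ≡ 7 (mod 9).
    The inverse of 2 mod 9 is 5 (since 2·5 = 10 = 1·9 + 1), so t ≡ 5·7 = 35 ≡ 8 (mod 9).
    Then x = 4 + 65·8 = 524, valid modulo lcm(65, 9) = 585: x ≡ 524 (mod 585).
  Combine with x ≡ 5 (mod 11); new modulus lcm = 6435.
    Write x = 524 + 585·t and substitute into x ≡ 5 (mod 11): 585·t ≡ 5 − 524 = -519 (mod 11).
    Reduce coefficients mod 11: 2·t ≡ 9 (mod 11).
    The inverse of 2 mod 11 is 6 (since 2·6 = 12 = 1·11 + 1), so t ≡ 6·9 = 54 ≡ 10 (mod 11).
    Then x = 524 + 585·10 = 6374, valid modulo lcm(585, 11) = 6435: x ≡ 6374 (mod 6435).
  Combine with x ≡ 16 (mod 19); new modulus lcm = 122265.
    Write x = 6374 + 6435·t and substitute into x ≡ 16 (mod 19): 6435·t ≡ 16 − 6374 = -6358 (mod 19).
    Reduce coefficients mod 19: 13·t ≡ 7 (mod 19).
    The inverse of 13 mod 19 is 3 (since 13·3 = 39 = 2·19 + 1), so t ≡ 3·7 = 21 ≡ 2 (mod 19).
    Then x = 6374 + 6435·2 = 19244, valid modulo lcm(6435, 19) = 122265: x ≡ 19244 (mod 122265).
Verify against each original: 19244 mod 5 = 4, 19244 mod 13 = 4, 19244 mod 9 = 2, 19244 mod 11 = 5, 19244 mod 19 = 16.

x ≡ 19244 (mod 122265).


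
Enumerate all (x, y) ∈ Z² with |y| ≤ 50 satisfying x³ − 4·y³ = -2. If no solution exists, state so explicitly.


The equation is x³ - 4y³ = -2. For fixed y, x³ = 4·y³ − 2, so a solution requires the RHS to be a perfect cube.
Strategy: iterate y from -50 to 50, compute RHS = 4·y³ − 2, and check whether it is a (positive or negative) perfect cube.
Check small values of y:
  y = 0: RHS = -2 is not a perfect cube.
  y = 1: RHS = 2 is not a perfect cube.
  y = -1: RHS = -6 is not a perfect cube.
  y = 2: RHS = 30 is not a perfect cube.
  y = -2: RHS = -34 is not a perfect cube.
  y = 3: RHS = 106 is not a perfect cube.
  y = -3: RHS = -110 is not a perfect cube.
Continuing the search up to |y| = 50 finds no solutions either.
No (x, y) in the scanned range satisfies the equation.

No integer solutions with |y| ≤ 50.


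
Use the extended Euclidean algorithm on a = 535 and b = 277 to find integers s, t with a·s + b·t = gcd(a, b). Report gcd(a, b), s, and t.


Euclidean algorithm on (535, 277) — divide until remainder is 0:
  535 = 1 · 277 + 258
  277 = 1 · 258 + 19
  258 = 13 · 19 + 11
  19 = 1 · 11 + 8
  11 = 1 · 8 + 3
  8 = 2 · 3 + 2
  3 = 1 · 2 + 1
  2 = 2 · 1 + 0
gcd(535, 277) = 1.
Track Bezout coefficients alongside the remainders: start with r₀ = 535 = a·1 + b·0 (s = 1, t = 0) and r₁ = 277 = a·0 + b·1 (s = 0, t = 1); each new remainder r_{k+1} = r_{k-1} − q_k·r_k inherits s_{k+1} = s_{k-1} − q_k·s_k, t_{k+1} = t_{k-1} − q_k·t_k, so r_k = a·s_k + b·t_k at every step:
  q = 1: r = 258, s = 1 − 1·0 = 1, t = 0 − 1·1 = -1  (check: 535·1 + 277·(-1) = 258)
  q = 1: r = 19, s = 0 − 1·1 = -1, t = 1 − 1·(-1) = 2  (check: 535·(-1) + 277·2 = 19)
  q = 13: r = 11, s = 1 − 13·(-1) = 14, t = -1 − 13·2 = -27  (check: 535·14 + 277·(-27) = 11)
  q = 1: r = 8, s = -1 − 1·14 = -15, t = 2 − 1·(-27) = 29  (check: 535·(-15) + 277·29 = 8)
  q = 1: r = 3, s = 14 − 1·(-15) = 29, t = -27 − 1·29 = -56  (check: 535·29 + 277·(-56) = 3)
  q = 2: r = 2, s = -15 − 2·29 = -73, t = 29 − 2·(-56) = 141  (check: 535·(-73) + 277·141 = 2)
  q = 1: r = 1, s = 29 − 1·(-73) = 102, t = -56 − 1·141 = -197  (check: 535·102 + 277·(-197) = 1)
The row with r = 1 (the gcd) gives the Bezout coefficients s = 102, t = -197.
Result: 535 · (102) + 277 · (-197) = 1.

gcd(535, 277) = 1; s = 102, t = -197 (check: 535·102 + 277·(-197) = 1).


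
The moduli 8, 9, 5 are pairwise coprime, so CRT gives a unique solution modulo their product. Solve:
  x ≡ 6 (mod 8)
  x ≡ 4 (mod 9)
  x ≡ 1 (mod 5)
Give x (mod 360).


Moduli 8, 9, 5 are pairwise coprime; by CRT there is a unique solution modulo M = 8 · 9 · 5 = 360.
Solve pairwise, accumulating the modulus:
  Start with x ≡ 6 (mod 8).
  Combine with x ≡ 4 (mod 9): since gcd(8, 9) = 1, we get a unique residue mod 72.
    Write x = 6 + 8·t and substitute into x ≡ 4 (mod 9): 8·t ≡ 4 − 6 = -2 (mod 9).
    Reduce coefficients mod 9: 8·t ≡ 7 (mod 9).
    The inverse of 8 mod 9 is 8 (since 8·8 = 64 = 7·9 + 1), so t ≡ 8·7 = 56 ≡ 2 (mod 9).
    Then x = 6 + 8·2 = 22, valid modulo lcm(8, 9) = 72: x ≡ 22 (mod 72).
  Combine with x ≡ 1 (mod 5): since gcd(72, 5) = 1, we get a unique residue mod 360.
    Write x = 22 + 72·t and substitute into x ≡ 1 (mod 5): 72·t ≡ 1 − 22 = -21 (mod 5).
    Reduce coefficients mod 5: 2·t ≡ 4 (mod 5).
    The inverse of 2 mod 5 is 3 (since 2·3 = 6 = 1·5 + 1), so t ≡ 3·4 = 12 ≡ 2 (mod 5).
    Then x = 22 + 72·2 = 166, valid modulo lcm(72, 5) = 360: x ≡ 166 (mod 360).
Verify: 166 mod 8 = 6 ✓, 166 mod 9 = 4 ✓, 166 mod 5 = 1 ✓.

x ≡ 166 (mod 360).


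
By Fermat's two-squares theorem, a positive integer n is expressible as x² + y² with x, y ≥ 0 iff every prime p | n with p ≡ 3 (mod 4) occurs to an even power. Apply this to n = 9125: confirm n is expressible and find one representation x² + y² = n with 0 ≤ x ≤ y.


Step 1: Factor n = 9125 = 5^3 · 73.
Step 2: Check the mod-4 condition on each prime factor: 5 ≡ 1 (mod 4), exponent 3; 73 ≡ 1 (mod 4), exponent 1.
All primes ≡ 3 (mod 4) appear to even exponent (or don't appear), so by the two-squares theorem n IS expressible as a sum of two squares.
Step 3: Build a representation. Group n = k² · m with k = 5 and m = 5 · 73 = 365 (a product of primes ≡ 1 (mod 4)); a representation of m scales to one of n via (k·x)² + (k·y)² = k²(x² + y²). Each prime p ≡ 1 (mod 4) is itself a sum of two squares; find a² by testing p − a² for a perfect square:
  5: 5 − 1² = 4 = 2² ⇒ 5 = 1² + 2².
  73: 73 − 1² = 72, 73 − 2² = 69, 73 − 3² = 64 = 8² ⇒ 73 = 3² + 8².
  Combine using the Brahmagupta–Fibonacci identity (a² + b²)(c² + d²) = (ac − bd)² + (ad + bc)² = (ac + bd)² + (ad − bc)²:
  5 · 73 = 365: from (1² + 2²)(3² + 8²), take (1·3 − 2·8, 1·8 + 2·3) = (3 − 16, 8 + 6) = (-13, 14); dropping signs (only squares matter) gives (13, 14); check 13² + 14² = 169 + 196 = 365 ✓.
  Scale by k = 5: (5·13, 5·14) = (65, 70).
Step 4: Order so x ≤ y and verify: 65² + 70² = 4225 + 4900 = 9125 = n. ✓

n = 9125 = 65² + 70² (one valid representation with x ≤ y).


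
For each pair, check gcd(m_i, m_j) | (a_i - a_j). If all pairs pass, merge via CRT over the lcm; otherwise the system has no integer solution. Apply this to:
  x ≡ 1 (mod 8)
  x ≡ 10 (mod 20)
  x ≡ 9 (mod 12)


Moduli 8, 20, 12 are not pairwise coprime, so CRT works modulo lcm(m_i) when all pairwise compatibility conditions hold.
Pairwise compatibility: gcd(m_i, m_j) must divide a_i - a_j for every pair.
Merge one congruence at a time:
  Start: x ≡ 1 (mod 8).
  Combine with x ≡ 10 (mod 20): gcd(8, 20) = 4, and 10 - 1 = 9 is NOT divisible by 4.
    ⇒ system is inconsistent (no integer solution).

No solution (the system is inconsistent).


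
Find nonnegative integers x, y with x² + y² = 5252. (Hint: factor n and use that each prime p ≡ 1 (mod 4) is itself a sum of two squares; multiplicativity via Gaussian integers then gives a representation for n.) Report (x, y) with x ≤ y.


Step 1: Factor n = 5252 = 2^2 · 13 · 101.
Step 2: Check the mod-4 condition on each prime factor: 2 = 2 (special); 13 ≡ 1 (mod 4), exponent 1; 101 ≡ 1 (mod 4), exponent 1.
All primes ≡ 3 (mod 4) appear to even exponent (or don't appear), so by the two-squares theorem n IS expressible as a sum of two squares.
Step 3: Build a representation. Group n = k² · m with k = 2 and m = 13 · 101 = 1313 (a product of primes ≡ 1 (mod 4)); a representation of m scales to one of n via (k·x)² + (k·y)² = k²(x² + y²). Each prime p ≡ 1 (mod 4) is itself a sum of two squares; find a² by testing p − a² for a perfect square:
  13: 13 − 1² = 12, 13 − 2² = 9 = 3² ⇒ 13 = 2² + 3².
  101: 101 − 1² = 100 = 10² ⇒ 101 = 1² + 10².
  Combine using the Brahmagupta–Fibonacci identity (a² + b²)(c² + d²) = (ac − bd)² + (ad + bc)² = (ac + bd)² + (ad − bc)²:
  13 · 101 = 1313: from (2² + 3²)(1² + 10²), take (2·1 − 3·10, 2·10 + 3·1) = (2 − 30, 20 + 3) = (-28, 23); dropping signs (only squares matter) gives (28, 23); check 28² + 23² = 784 + 529 = 1313 ✓.
  Scale by k = 2: (2·28, 2·23) = (56, 46).
Step 4: Order so x ≤ y and verify: 46² + 56² = 2116 + 3136 = 5252 = n. ✓

n = 5252 = 46² + 56² (one valid representation with x ≤ y).


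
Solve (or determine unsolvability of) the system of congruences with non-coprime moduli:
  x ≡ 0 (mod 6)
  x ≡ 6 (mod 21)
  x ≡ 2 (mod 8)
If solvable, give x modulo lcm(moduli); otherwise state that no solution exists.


Moduli 6, 21, 8 are not pairwise coprime, so CRT works modulo lcm(m_i) when all pairwise compatibility conditions hold.
Pairwise compatibility: gcd(m_i, m_j) must divide a_i - a_j for every pair.
Merge one congruence at a time:
  Start: x ≡ 0 (mod 6).
  Combine with x ≡ 6 (mod 21): gcd(6, 21) = 3; 6 - 0 = 6, which IS divisible by 3, so compatible.
    Write x = 0 + 6·t and substitute into x ≡ 6 (mod 21): 6·t ≡ 6 − 0 = 6 (mod 21).
    Divide the congruence (and modulus) by g = 3: 2·t ≡ 2 (mod 7).
    The inverse of 2 mod 7 is 4 (since 2·4 = 8 = 1·7 + 1), so t ≡ 4·2 = 8 ≡ 1 (mod 7).
    Then x = 0 + 6·1 = 6, valid modulo lcm(6, 21) = 42: x ≡ 6 (mod 42).
  Combine with x ≡ 2 (mod 8): gcd(42, 8) = 2; 2 - 6 = -4, which IS divisible by 2, so compatible.
    Write x = 6 + 42·t and substitute into x ≡ 2 (mod 8): 42·t ≡ 2 − 6 = -4 (mod 8).
    Divide the congruence (and modulus) by g = 2: 21·t ≡ -2 (mod 4).
    Reduce coefficients mod 4: 1·t ≡ 2 (mod 4).
    So t ≡ 2 (mod 4).
    Then x = 6 + 42·2 = 90, valid modulo lcm(42, 8) = 168: x ≡ 90 (mod 168).
Verify: 90 mod 6 = 0, 90 mod 21 = 6, 90 mod 8 = 2.

x ≡ 90 (mod 168).


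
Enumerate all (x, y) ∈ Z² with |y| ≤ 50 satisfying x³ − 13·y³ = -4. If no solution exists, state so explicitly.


The equation is x³ - 13y³ = -4. For fixed y, x³ = 13·y³ − 4, so a solution requires the RHS to be a perfect cube.
Strategy: iterate y from -50 to 50, compute RHS = 13·y³ − 4, and check whether it is a (positive or negative) perfect cube.
Check small values of y:
  y = 0: RHS = -4 is not a perfect cube.
  y = 1: RHS = 9 is not a perfect cube.
  y = -1: RHS = -17 is not a perfect cube.
  y = 2: RHS = 100 is not a perfect cube.
  y = -2: RHS = -108 is not a perfect cube.
  y = 3: RHS = 347 is not a perfect cube.
  y = -3: RHS = -355 is not a perfect cube.
Continuing the search up to |y| = 50 finds no solutions either.
No (x, y) in the scanned range satisfies the equation.

No integer solutions with |y| ≤ 50.


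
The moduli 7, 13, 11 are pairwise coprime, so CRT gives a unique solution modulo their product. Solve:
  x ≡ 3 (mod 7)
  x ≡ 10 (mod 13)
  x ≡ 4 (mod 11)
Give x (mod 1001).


Moduli 7, 13, 11 are pairwise coprime; by CRT there is a unique solution modulo M = 7 · 13 · 11 = 1001.
Solve pairwise, accumulating the modulus:
  Start with x ≡ 3 (mod 7).
  Combine with x ≡ 10 (mod 13): since gcd(7, 13) = 1, we get a unique residue mod 91.
    Write x = 3 + 7·t and substitute into x ≡ 10 (mod 13): 7·t ≡ 10 − 3 = 7 (mod 13).
    The inverse of 7 mod 13 is 2 (since 7·2 = 14 = 1·13 + 1), so t ≡ 2·7 = 14 ≡ 1 (mod 13).
    Then x = 3 + 7·1 = 10, valid modulo lcm(7, 13) = 91: x ≡ 10 (mod 91).
  Combine with x ≡ 4 (mod 11): since gcd(91, 11) = 1, we get a unique residue mod 1001.
    Write x = 10 + 91·t and substitute into x ≡ 4 (mod 11): 91·t ≡ 4 − 10 = -6 (mod 11).
    Reduce coefficients mod 11: 3·t ≡ 5 (mod 11).
    The inverse of 3 mod 11 is 4 (since 3·4 = 12 = 1·11 + 1), so t ≡ 4·5 = 20 ≡ 9 (mod 11).
    Then x = 10 + 91·9 = 829, valid modulo lcm(91, 11) = 1001: x ≡ 829 (mod 1001).
Verify: 829 mod 7 = 3 ✓, 829 mod 13 = 10 ✓, 829 mod 11 = 4 ✓.

x ≡ 829 (mod 1001).


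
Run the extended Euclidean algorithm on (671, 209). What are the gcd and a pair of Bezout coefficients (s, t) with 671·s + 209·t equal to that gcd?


Euclidean algorithm on (671, 209) — divide until remainder is 0:
  671 = 3 · 209 + 44
  209 = 4 · 44 + 33
  44 = 1 · 33 + 11
  33 = 3 · 11 + 0
gcd(671, 209) = 11.
Track Bezout coefficients alongside the remainders: start with r₀ = 671 = a·1 + b·0 (s = 1, t = 0) and r₁ = 209 = a·0 + b·1 (s = 0, t = 1); each new remainder r_{k+1} = r_{k-1} − q_k·r_k inherits s_{k+1} = s_{k-1} − q_k·s_k, t_{k+1} = t_{k-1} − q_k·t_k, so r_k = a·s_k + b·t_k at every step:
  q = 3: r = 44, s = 1 − 3·0 = 1, t = 0 − 3·1 = -3  (check: 671·1 + 209·(-3) = 44)
  q = 4: r = 33, s = 0 − 4·1 = -4, t = 1 − 4·(-3) = 13  (check: 671·(-4) + 209·13 = 33)
  q = 1: r = 11, s = 1 − 1·(-4) = 5, t = -3 − 1·13 = -16  (check: 671·5 + 209·(-16) = 11)
The row with r = 11 (the gcd) gives the Bezout coefficients s = 5, t = -16.
Result: 671 · (5) + 209 · (-16) = 11.

gcd(671, 209) = 11; s = 5, t = -16 (check: 671·5 + 209·(-16) = 11).


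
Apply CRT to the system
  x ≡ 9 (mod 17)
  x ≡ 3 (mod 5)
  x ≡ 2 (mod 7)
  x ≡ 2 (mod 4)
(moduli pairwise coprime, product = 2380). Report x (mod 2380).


Product of moduli M = 17 · 5 · 7 · 4 = 2380.
Merge one congruence at a time:
  Start: x ≡ 9 (mod 17).
  Combine with x ≡ 3 (mod 5); new modulus lcm = 85.
    Write x = 9 + 17·t and substitute into x ≡ 3 (mod 5): 17·t ≡ 3 − 9 = -6 (mod 5).
    Reduce coefficients mod 5: 2·t ≡ 4 (mod 5).
    The inverse of 2 mod 5 is 3 (since 2·3 = 6 = 1·5 + 1), so t ≡ 3·4 = 12 ≡ 2 (mod 5).
    Then x = 9 + 17·2 = 43, valid modulo lcm(17, 5) = 85: x ≡ 43 (mod 85).
  Combine with x ≡ 2 (mod 7); new modulus lcm = 595.
    Write x = 43 + 85·t and substitute into x ≡ 2 (mod 7): 85·t ≡ 2 − 43 = -41 (mod 7).
    Reduce coefficients mod 7: 1·t ≡ 1 (mod 7).
    So t ≡ 1 (mod 7).
    Then x = 43 + 85·1 = 128, valid modulo lcm(85, 7) = 595: x ≡ 128 (mod 595).
  Combine with x ≡ 2 (mod 4); new modulus lcm = 2380.
    Write x = 128 + 595·t and substitute into x ≡ 2 (mod 4): 595·t ≡ 2 − 128 = -126 (mod 4).
    Reduce coefficients mod 4: 3·t ≡ 2 (mod 4).
    The inverse of 3 mod 4 is 3 (since 3·3 = 9 = 2·4 + 1), so t ≡ 3·2 = 6 ≡ 2 (mod 4).
    Then x = 128 + 595·2 = 1318, valid modulo lcm(595, 4) = 2380: x ≡ 1318 (mod 2380).
Verify against each original: 1318 mod 17 = 9, 1318 mod 5 = 3, 1318 mod 7 = 2, 1318 mod 4 = 2.

x ≡ 1318 (mod 2380).


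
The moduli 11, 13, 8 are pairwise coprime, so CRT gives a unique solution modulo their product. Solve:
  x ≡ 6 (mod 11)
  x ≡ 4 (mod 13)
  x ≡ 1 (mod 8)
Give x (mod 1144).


Moduli 11, 13, 8 are pairwise coprime; by CRT there is a unique solution modulo M = 11 · 13 · 8 = 1144.
Solve pairwise, accumulating the modulus:
  Start with x ≡ 6 (mod 11).
  Combine with x ≡ 4 (mod 13): since gcd(11, 13) = 1, we get a unique residue mod 143.
    Write x = 6 + 11·t and substitute into x ≡ 4 (mod 13): 11·t ≡ 4 − 6 = -2 (mod 13).
    Reduce coefficients mod 13: 11·t ≡ 11 (mod 13).
    The inverse of 11 mod 13 is 6 (since 11·6 = 66 = 5·13 + 1), so t ≡ 6·11 = 66 ≡ 1 (mod 13).
    Then x = 6 + 11·1 = 17, valid modulo lcm(11, 13) = 143: x ≡ 17 (mod 143).
  Combine with x ≡ 1 (mod 8): since gcd(143, 8) = 1, we get a unique residue mod 1144.
    Write x = 17 + 143·t and substitute into x ≡ 1 (mod 8): 143·t ≡ 1 − 17 = -16 (mod 8).
    Reduce coefficients mod 8: 7·t ≡ 0 (mod 8).
    The inverse of 7 mod 8 is 7 (since 7·7 = 49 = 6·8 + 1), so t ≡ 7·0 = 0 ≡ 0 (mod 8).
    Then x = 17 + 143·0 = 17, valid modulo lcm(143, 8) = 1144: x ≡ 17 (mod 1144).
Verify: 17 mod 11 = 6 ✓, 17 mod 13 = 4 ✓, 17 mod 8 = 1 ✓.

x ≡ 17 (mod 1144).


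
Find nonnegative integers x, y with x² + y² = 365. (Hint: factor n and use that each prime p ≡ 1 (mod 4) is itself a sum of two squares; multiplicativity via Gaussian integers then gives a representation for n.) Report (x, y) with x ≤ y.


Step 1: Factor n = 365 = 5 · 73.
Step 2: Check the mod-4 condition on each prime factor: 5 ≡ 1 (mod 4), exponent 1; 73 ≡ 1 (mod 4), exponent 1.
All primes ≡ 3 (mod 4) appear to even exponent (or don't appear), so by the two-squares theorem n IS expressible as a sum of two squares.
Step 3: Build a representation. Here n = 5 · 73 is a product of primes ≡ 1 (mod 4). Each prime p ≡ 1 (mod 4) is itself a sum of two squares; find a² by testing p − a² for a perfect square:
  5: 5 − 1² = 4 = 2² ⇒ 5 = 1² + 2².
  73: 73 − 1² = 72, 73 − 2² = 69, 73 − 3² = 64 = 8² ⇒ 73 = 3² + 8².
  Combine using the Brahmagupta–Fibonacci identity (a² + b²)(c² + d²) = (ac − bd)² + (ad + bc)² = (ac + bd)² + (ad − bc)²:
  5 · 73 = 365: from (1² + 2²)(3² + 8²), take (1·3 − 2·8, 1·8 + 2·3) = (3 − 16, 8 + 6) = (-13, 14); dropping signs (only squares matter) gives (13, 14); check 13² + 14² = 169 + 196 = 365 ✓.
Step 4: Order so x ≤ y and verify: 13² + 14² = 169 + 196 = 365 = n. ✓

n = 365 = 13² + 14² (one valid representation with x ≤ y).


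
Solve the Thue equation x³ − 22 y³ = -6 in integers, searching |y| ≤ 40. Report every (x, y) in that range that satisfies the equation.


The equation is x³ - 22y³ = -6. For fixed y, x³ = 22·y³ − 6, so a solution requires the RHS to be a perfect cube.
Strategy: iterate y from -40 to 40, compute RHS = 22·y³ − 6, and check whether it is a (positive or negative) perfect cube.
Check small values of y:
  y = 0: RHS = -6 is not a perfect cube.
  y = 1: RHS = 16 is not a perfect cube.
  y = -1: RHS = -28 is not a perfect cube.
  y = 2: RHS = 170 is not a perfect cube.
  y = -2: RHS = -182 is not a perfect cube.
  y = 3: RHS = 588 is not a perfect cube.
  y = -3: RHS = -600 is not a perfect cube.
Continuing, at y = 5: RHS = 2744 = (14)³ ⇒ x = 14 works.
Searching the remaining y in |y| ≤ 40 finds no further solutions.
Collected solutions: (14, 5).

Solutions (with |y| ≤ 40): (14, 5).


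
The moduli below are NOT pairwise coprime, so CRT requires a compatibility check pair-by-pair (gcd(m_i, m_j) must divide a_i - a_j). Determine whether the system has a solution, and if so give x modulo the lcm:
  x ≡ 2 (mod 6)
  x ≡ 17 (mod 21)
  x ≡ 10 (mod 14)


Moduli 6, 21, 14 are not pairwise coprime, so CRT works modulo lcm(m_i) when all pairwise compatibility conditions hold.
Pairwise compatibility: gcd(m_i, m_j) must divide a_i - a_j for every pair.
Merge one congruence at a time:
  Start: x ≡ 2 (mod 6).
  Combine with x ≡ 17 (mod 21): gcd(6, 21) = 3; 17 - 2 = 15, which IS divisible by 3, so compatible.
    Write x = 2 + 6·t and substitute into x ≡ 17 (mod 21): 6·t ≡ 17 − 2 = 15 (mod 21).
    Divide the congruence (and modulus) by g = 3: 2·t ≡ 5 (mod 7).
    The inverse of 2 mod 7 is 4 (since 2·4 = 8 = 1·7 + 1), so t ≡ 4·5 = 20 ≡ 6 (mod 7).
    Then x = 2 + 6·6 = 38, valid modulo lcm(6, 21) = 42: x ≡ 38 (mod 42).
  Combine with x ≡ 10 (mod 14): gcd(42, 14) = 14; 10 - 38 = -28, which IS divisible by 14, so compatible.
    Write x = 38 + 42·t and substitute into x ≡ 10 (mod 14): 42·t ≡ 10 − 38 = -28 (mod 14).
    Divide the congruence (and modulus) by g = 14: 3·t ≡ -2 (mod 1).
    Modulo 1 every t works; take t = 0.
    Then x = 38 + 42·0 = 38, valid modulo lcm(42, 14) = 42: x ≡ 38 (mod 42).
Verify: 38 mod 6 = 2, 38 mod 21 = 17, 38 mod 14 = 10.

x ≡ 38 (mod 42).


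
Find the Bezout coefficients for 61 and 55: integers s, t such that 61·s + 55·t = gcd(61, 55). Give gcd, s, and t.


Euclidean algorithm on (61, 55) — divide until remainder is 0:
  61 = 1 · 55 + 6
  55 = 9 · 6 + 1
  6 = 6 · 1 + 0
gcd(61, 55) = 1.
Track Bezout coefficients alongside the remainders: start with r₀ = 61 = a·1 + b·0 (s = 1, t = 0) and r₁ = 55 = a·0 + b·1 (s = 0, t = 1); each new remainder r_{k+1} = r_{k-1} − q_k·r_k inherits s_{k+1} = s_{k-1} − q_k·s_k, t_{k+1} = t_{k-1} − q_k·t_k, so r_k = a·s_k + b·t_k at every step:
  q = 1: r = 6, s = 1 − 1·0 = 1, t = 0 − 1·1 = -1  (check: 61·1 + 55·(-1) = 6)
  q = 9: r = 1, s = 0 − 9·1 = -9, t = 1 − 9·(-1) = 10  (check: 61·(-9) + 55·10 = 1)
The row with r = 1 (the gcd) gives the Bezout coefficients s = -9, t = 10.
Result: 61 · (-9) + 55 · (10) = 1.

gcd(61, 55) = 1; s = -9, t = 10 (check: 61·(-9) + 55·10 = 1).


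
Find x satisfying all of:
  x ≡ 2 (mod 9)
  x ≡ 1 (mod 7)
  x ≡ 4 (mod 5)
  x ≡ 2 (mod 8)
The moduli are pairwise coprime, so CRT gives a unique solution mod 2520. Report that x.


Product of moduli M = 9 · 7 · 5 · 8 = 2520.
Merge one congruence at a time:
  Start: x ≡ 2 (mod 9).
  Combine with x ≡ 1 (mod 7); new modulus lcm = 63.
    Write x = 2 + 9·t and substitute into x ≡ 1 (mod 7): 9·t ≡ 1 − 2 = -1 (mod 7).
    Reduce coefficients mod 7: 2·t ≡ 6 (mod 7).
    The inverse of 2 mod 7 is 4 (since 2·4 = 8 = 1·7 + 1), so t ≡ 4·6 = 24 ≡ 3 (mod 7).
    Then x = 2 + 9·3 = 29, valid modulo lcm(9, 7) = 63: x ≡ 29 (mod 63).
  Combine with x ≡ 4 (mod 5); new modulus lcm = 315.
    Write x = 29 + 63·t and substitute into x ≡ 4 (mod 5): 63·t ≡ 4 − 29 = -25 (mod 5).
    Reduce coefficients mod 5: 3·t ≡ 0 (mod 5).
    The inverse of 3 mod 5 is 2 (since 3·2 = 6 = 1·5 + 1), so t ≡ 2·0 = 0 ≡ 0 (mod 5).
    Then x = 29 + 63·0 = 29, valid modulo lcm(63, 5) = 315: x ≡ 29 (mod 315).
  Combine with x ≡ 2 (mod 8); new modulus lcm = 2520.
    Write x = 29 + 315·t and substitute into x ≡ 2 (mod 8): 315·t ≡ 2 − 29 = -27 (mod 8).
    Reduce coefficients mod 8: 3·t ≡ 5 (mod 8).
    The inverse of 3 mod 8 is 3 (since 3·3 = 9 = 1·8 + 1), so t ≡ 3·5 = 15 ≡ 7 (mod 8).
    Then x = 29 + 315·7 = 2234, valid modulo lcm(315, 8) = 2520: x ≡ 2234 (mod 2520).
Verify against each original: 2234 mod 9 = 2, 2234 mod 7 = 1, 2234 mod 5 = 4, 2234 mod 8 = 2.

x ≡ 2234 (mod 2520).


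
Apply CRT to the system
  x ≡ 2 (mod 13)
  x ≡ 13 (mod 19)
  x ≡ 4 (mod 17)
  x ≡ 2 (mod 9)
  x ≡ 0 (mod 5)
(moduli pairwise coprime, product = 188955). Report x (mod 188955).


Product of moduli M = 13 · 19 · 17 · 9 · 5 = 188955.
Merge one congruence at a time:
  Start: x ≡ 2 (mod 13).
  Combine with x ≡ 13 (mod 19); new modulus lcm = 247.
    Write x = 2 + 13·t and substitute into x ≡ 13 (mod 19): 13·t ≡ 13 − 2 = 11 (mod 19).
    The inverse of 13 mod 19 is 3 (since 13·3 = 39 = 2·19 + 1), so t ≡ 3·11 = 33 ≡ 14 (mod 19).
    Then x = 2 + 13·14 = 184, valid modulo lcm(13, 19) = 247: x ≡ 184 (mod 247).
  Combine with x ≡ 4 (mod 17); new modulus lcm = 4199.
    Write x = 184 + 247·t and substitute into x ≡ 4 (mod 17): 247·t ≡ 4 − 184 = -180 (mod 17).
    Reduce coefficients mod 17: 9·t ≡ 7 (mod 17).
    The inverse of 9 mod 17 is 2 (since 9·2 = 18 = 1·17 + 1), so t ≡ 2·7 = 14 ≡ 14 (mod 17).
    Then x = 184 + 247·14 = 3642, valid modulo lcm(247, 17) = 4199: x ≡ 3642 (mod 4199).
  Combine with x ≡ 2 (mod 9); new modulus lcm = 37791.
    Write x = 3642 + 4199·t and substitute into x ≡ 2 (mod 9): 4199·t ≡ 2 − 3642 = -3640 (mod 9).
    Reduce coefficients mod 9: 5·t ≡ 5 (mod 9).
    The inverse of 5 mod 9 is 2 (since 5·2 = 10 = 1·9 + 1), so t ≡ 2·5 = 10 ≡ 1 (mod 9).
    Then x = 3642 + 4199·1 = 7841, valid modulo lcm(4199, 9) = 37791: x ≡ 7841 (mod 37791).
  Combine with x ≡ 0 (mod 5); new modulus lcm = 188955.
    Write x = 7841 + 37791·t and substitute into x ≡ 0 (mod 5): 37791·t ≡ 0 − 7841 = -7841 (mod 5).
    Reduce coefficients mod 5: 1·t ≡ 4 (mod 5).
    So t ≡ 4 (mod 5).
    Then x = 7841 + 37791·4 = 159005, valid modulo lcm(37791, 5) = 188955: x ≡ 159005 (mod 188955).
Verify against each original: 159005 mod 13 = 2, 159005 mod 19 = 13, 159005 mod 17 = 4, 159005 mod 9 = 2, 159005 mod 5 = 0.

x ≡ 159005 (mod 188955).


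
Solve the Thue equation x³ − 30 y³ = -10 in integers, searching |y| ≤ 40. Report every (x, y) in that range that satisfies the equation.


The equation is x³ - 30y³ = -10. For fixed y, x³ = 30·y³ − 10, so a solution requires the RHS to be a perfect cube.
Strategy: iterate y from -40 to 40, compute RHS = 30·y³ − 10, and check whether it is a (positive or negative) perfect cube.
Check small values of y:
  y = 0: RHS = -10 is not a perfect cube.
  y = 1: RHS = 20 is not a perfect cube.
  y = -1: RHS = -40 is not a perfect cube.
  y = 2: RHS = 230 is not a perfect cube.
  y = -2: RHS = -250 is not a perfect cube.
  y = 3: RHS = 800 is not a perfect cube.
  y = -3: RHS = -820 is not a perfect cube.
Continuing the search up to |y| = 40 finds no solutions either.
No (x, y) in the scanned range satisfies the equation.

No integer solutions with |y| ≤ 40.


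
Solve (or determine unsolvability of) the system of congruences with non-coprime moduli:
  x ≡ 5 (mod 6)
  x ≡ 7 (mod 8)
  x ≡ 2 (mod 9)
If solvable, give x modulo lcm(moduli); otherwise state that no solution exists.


Moduli 6, 8, 9 are not pairwise coprime, so CRT works modulo lcm(m_i) when all pairwise compatibility conditions hold.
Pairwise compatibility: gcd(m_i, m_j) must divide a_i - a_j for every pair.
Merge one congruence at a time:
  Start: x ≡ 5 (mod 6).
  Combine with x ≡ 7 (mod 8): gcd(6, 8) = 2; 7 - 5 = 2, which IS divisible by 2, so compatible.
    Write x = 5 + 6·t and substitute into x ≡ 7 (mod 8): 6·t ≡ 7 − 5 = 2 (mod 8).
    Divide the congruence (and modulus) by g = 2: 3·t ≡ 1 (mod 4).
    The inverse of 3 mod 4 is 3 (since 3·3 = 9 = 2·4 + 1), so t ≡ 3·1 = 3 ≡ 3 (mod 4).
    Then x = 5 + 6·3 = 23, valid modulo lcm(6, 8) = 24: x ≡ 23 (mod 24).
  Combine with x ≡ 2 (mod 9): gcd(24, 9) = 3; 2 - 23 = -21, which IS divisible by 3, so compatible.
    Write x = 23 + 24·t and substitute into x ≡ 2 (mod 9): 24·t ≡ 2 − 23 = -21 (mod 9).
    Divide the congruence (and modulus) by g = 3: 8·t ≡ -7 (mod 3).
    Reduce coefficients mod 3: 2·t ≡ 2 (mod 3).
    The inverse of 2 mod 3 is 2 (since 2·2 = 4 = 1·3 + 1), so t ≡ 2·2 = 4 ≡ 1 (mod 3).
    Then x = 23 + 24·1 = 47, valid modulo lcm(24, 9) = 72: x ≡ 47 (mod 72).
Verify: 47 mod 6 = 5, 47 mod 8 = 7, 47 mod 9 = 2.

x ≡ 47 (mod 72).


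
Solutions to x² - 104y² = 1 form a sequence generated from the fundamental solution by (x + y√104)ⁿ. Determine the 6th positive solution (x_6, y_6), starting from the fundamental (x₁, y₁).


Step 1: Find the fundamental solution (x₁, y₁) of x² - 104y² = 1.
  Expand √104 as a continued fraction. a₀ = ⌊√104⌋ = 10; iterate m_{k+1} = d_k·a_k − m_k, d_{k+1} = (104 − m_{k+1}²)/d_k, a_{k+1} = ⌊(a₀ + m_{k+1})/d_{k+1}⌋ (starting m₀ = 0, d₀ = 1), with convergents p_k = a_k·p_{k-1} + p_{k-2}, q_k = a_k·q_{k-1} + q_{k-2} (p₋₁ = 1, q₋₁ = 0):
  k = 0: a₀ = 10; p₀/q₀ = 10/1; p₀² − 104·q₀² = 100 − 104 = -4.
  k = 1: m = 10, d = 4, a = ⌊(10 + 10)/4⌋ = 5; p/q = (5·10 + 1)/(5·1 + 0) = 51/5; p² − 104·q² = 2601 − 2600 = 1.
  The first convergent with p² − 104·q² = 1 gives the fundamental solution (x₁, y₁) = (51, 5).
Step 2: Apply the recurrence (x_{n+1}, y_{n+1}) = (x₁x_n + 104y₁y_n, x₁y_n + y₁x_n) repeatedly.
  From (x_1, y_1) = (51, 5): x_2 = 51·51 + 104·5·5 = 5201; y_2 = 51·5 + 5·51 = 510.
  From (x_2, y_2) = (5201, 510): x_3 = 51·5201 + 104·5·510 = 530451; y_3 = 51·510 + 5·5201 = 52015.
  From (x_3, y_3) = (530451, 52015): x_4 = 51·530451 + 104·5·52015 = 54100801; y_4 = 51·52015 + 5·530451 = 5305020.
  From (x_4, y_4) = (54100801, 5305020): x_5 = 51·54100801 + 104·5·5305020 = 5517751251; y_5 = 51·5305020 + 5·54100801 = 541060025.
  From (x_5, y_5) = (5517751251, 541060025): x_6 = 51·5517751251 + 104·5·541060025 = 562756526801; y_6 = 51·541060025 + 5·5517751251 = 55182817530.
Step 3: Verify x_6² - 104·y_6² = 316694908457124631293601 - 316694908457124631293600 = 1 (should be 1). ✓

(x_1, y_1) = (51, 5); (x_6, y_6) = (562756526801, 55182817530).


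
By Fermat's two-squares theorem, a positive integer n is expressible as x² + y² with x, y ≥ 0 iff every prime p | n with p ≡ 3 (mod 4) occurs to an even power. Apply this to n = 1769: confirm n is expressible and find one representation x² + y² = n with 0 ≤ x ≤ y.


Step 1: Factor n = 1769 = 29 · 61.
Step 2: Check the mod-4 condition on each prime factor: 29 ≡ 1 (mod 4), exponent 1; 61 ≡ 1 (mod 4), exponent 1.
All primes ≡ 3 (mod 4) appear to even exponent (or don't appear), so by the two-squares theorem n IS expressible as a sum of two squares.
Step 3: Build a representation. Here n = 29 · 61 is a product of primes ≡ 1 (mod 4). Each prime p ≡ 1 (mod 4) is itself a sum of two squares; find a² by testing p − a² for a perfect square:
  29: 29 − 1² = 28, 29 − 2² = 25 = 5² ⇒ 29 = 2² + 5².
  61: 61 − 1² = 60, 61 − 2² = 57, 61 − 3² = 52, 61 − 4² = 45, 61 − 5² = 36 = 6² ⇒ 61 = 5² + 6².
  Combine using the Brahmagupta–Fibonacci identity (a² + b²)(c² + d²) = (ac − bd)² + (ad + bc)² = (ac + bd)² + (ad − bc)²:
  29 · 61 = 1769: from (2² + 5²)(5² + 6²), take (2·5 − 5·6, 2·6 + 5·5) = (10 − 30, 12 + 25) = (-20, 37); dropping signs (only squares matter) gives (20, 37); check 20² + 37² = 400 + 1369 = 1769 ✓.
Step 4: Order so x ≤ y and verify: 20² + 37² = 400 + 1369 = 1769 = n. ✓

n = 1769 = 20² + 37² (one valid representation with x ≤ y).


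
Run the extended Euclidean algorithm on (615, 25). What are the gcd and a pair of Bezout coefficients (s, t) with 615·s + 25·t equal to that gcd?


Euclidean algorithm on (615, 25) — divide until remainder is 0:
  615 = 24 · 25 + 15
  25 = 1 · 15 + 10
  15 = 1 · 10 + 5
  10 = 2 · 5 + 0
gcd(615, 25) = 5.
Track Bezout coefficients alongside the remainders: start with r₀ = 615 = a·1 + b·0 (s = 1, t = 0) and r₁ = 25 = a·0 + b·1 (s = 0, t = 1); each new remainder r_{k+1} = r_{k-1} − q_k·r_k inherits s_{k+1} = s_{k-1} − q_k·s_k, t_{k+1} = t_{k-1} − q_k·t_k, so r_k = a·s_k + b·t_k at every step:
  q = 24: r = 15, s = 1 − 24·0 = 1, t = 0 − 24·1 = -24  (check: 615·1 + 25·(-24) = 15)
  q = 1: r = 10, s = 0 − 1·1 = -1, t = 1 − 1·(-24) = 25  (check: 615·(-1) + 25·25 = 10)
  q = 1: r = 5, s = 1 − 1·(-1) = 2, t = -24 − 1·25 = -49  (check: 615·2 + 25·(-49) = 5)
The row with r = 5 (the gcd) gives the Bezout coefficients s = 2, t = -49.
Result: 615 · (2) + 25 · (-49) = 5.

gcd(615, 25) = 5; s = 2, t = -49 (check: 615·2 + 25·(-49) = 5).


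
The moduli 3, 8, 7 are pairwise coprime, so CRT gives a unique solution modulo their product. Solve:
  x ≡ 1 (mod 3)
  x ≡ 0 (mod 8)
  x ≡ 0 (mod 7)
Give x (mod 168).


Moduli 3, 8, 7 are pairwise coprime; by CRT there is a unique solution modulo M = 3 · 8 · 7 = 168.
Solve pairwise, accumulating the modulus:
  Start with x ≡ 1 (mod 3).
  Combine with x ≡ 0 (mod 8): since gcd(3, 8) = 1, we get a unique residue mod 24.
    Write x = 1 + 3·t and substitute into x ≡ 0 (mod 8): 3·t ≡ 0 − 1 = -1 (mod 8).
    Reduce coefficients mod 8: 3·t ≡ 7 (mod 8).
    The inverse of 3 mod 8 is 3 (since 3·3 = 9 = 1·8 + 1), so t ≡ 3·7 = 21 ≡ 5 (mod 8).
    Then x = 1 + 3·5 = 16, valid modulo lcm(3, 8) = 24: x ≡ 16 (mod 24).
  Combine with x ≡ 0 (mod 7): since gcd(24, 7) = 1, we get a unique residue mod 168.
    Write x = 16 + 24·t and substitute into x ≡ 0 (mod 7): 24·t ≡ 0 − 16 = -16 (mod 7).
    Reduce coefficients mod 7: 3·t ≡ 5 (mod 7).
    The inverse of 3 mod 7 is 5 (since 3·5 = 15 = 2·7 + 1), so t ≡ 5·5 = 25 ≡ 4 (mod 7).
    Then x = 16 + 24·4 = 112, valid modulo lcm(24, 7) = 168: x ≡ 112 (mod 168).
Verify: 112 mod 3 = 1 ✓, 112 mod 8 = 0 ✓, 112 mod 7 = 0 ✓.

x ≡ 112 (mod 168).


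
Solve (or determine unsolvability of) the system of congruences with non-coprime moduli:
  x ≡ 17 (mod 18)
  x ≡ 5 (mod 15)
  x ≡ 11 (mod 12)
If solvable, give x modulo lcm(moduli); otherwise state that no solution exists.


Moduli 18, 15, 12 are not pairwise coprime, so CRT works modulo lcm(m_i) when all pairwise compatibility conditions hold.
Pairwise compatibility: gcd(m_i, m_j) must divide a_i - a_j for every pair.
Merge one congruence at a time:
  Start: x ≡ 17 (mod 18).
  Combine with x ≡ 5 (mod 15): gcd(18, 15) = 3; 5 - 17 = -12, which IS divisible by 3, so compatible.
    Write x = 17 + 18·t and substitute into x ≡ 5 (mod 15): 18·t ≡ 5 − 17 = -12 (mod 15).
    Divide the congruence (and modulus) by g = 3: 6·t ≡ -4 (mod 5).
    Reduce coefficients mod 5: 1·t ≡ 1 (mod 5).
    So t ≡ 1 (mod 5).
    Then x = 17 + 18·1 = 35, valid modulo lcm(18, 15) = 90: x ≡ 35 (mod 90).
  Combine with x ≡ 11 (mod 12): gcd(90, 12) = 6; 11 - 35 = -24, which IS divisible by 6, so compatible.
    Write x = 35 + 90·t and substitute into x ≡ 11 (mod 12): 90·t ≡ 11 − 35 = -24 (mod 12).
    Divide the congruence (and modulus) by g = 6: 15·t ≡ -4 (mod 2).
    Reduce coefficients mod 2: 1·t ≡ 0 (mod 2).
    So t ≡ 0 (mod 2).
    Then x = 35 + 90·0 = 35, valid modulo lcm(90, 12) = 180: x ≡ 35 (mod 180).
Verify: 35 mod 18 = 17, 35 mod 15 = 5, 35 mod 12 = 11.

x ≡ 35 (mod 180).


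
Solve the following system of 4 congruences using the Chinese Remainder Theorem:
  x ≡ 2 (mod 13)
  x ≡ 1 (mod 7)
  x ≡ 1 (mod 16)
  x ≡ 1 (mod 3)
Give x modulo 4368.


Product of moduli M = 13 · 7 · 16 · 3 = 4368.
Merge one congruence at a time:
  Start: x ≡ 2 (mod 13).
  Combine with x ≡ 1 (mod 7); new modulus lcm = 91.
    Write x = 2 + 13·t and substitute into x ≡ 1 (mod 7): 13·t ≡ 1 − 2 = -1 (mod 7).
    Reduce coefficients mod 7: 6·t ≡ 6 (mod 7).
    The inverse of 6 mod 7 is 6 (since 6·6 = 36 = 5·7 + 1), so t ≡ 6·6 = 36 ≡ 1 (mod 7).
    Then x = 2 + 13·1 = 15, valid modulo lcm(13, 7) = 91: x ≡ 15 (mod 91).
  Combine with x ≡ 1 (mod 16); new modulus lcm = 1456.
    Write x = 15 + 91·t and substitute into x ≡ 1 (mod 16): 91·t ≡ 1 − 15 = -14 (mod 16).
    Reduce coefficients mod 16: 11·t ≡ 2 (mod 16).
    The inverse of 11 mod 16 is 3 (since 11·3 = 33 = 2·16 + 1), so t ≡ 3·2 = 6 ≡ 6 (mod 16).
    Then x = 15 + 91·6 = 561, valid modulo lcm(91, 16) = 1456: x ≡ 561 (mod 1456).
  Combine with x ≡ 1 (mod 3); new modulus lcm = 4368.
    Write x = 561 + 1456·t and substitute into x ≡ 1 (mod 3): 1456·t ≡ 1 − 561 = -560 (mod 3).
    Reduce coefficients mod 3: 1·t ≡ 1 (mod 3).
    So t ≡ 1 (mod 3).
    Then x = 561 + 1456·1 = 2017, valid modulo lcm(1456, 3) = 4368: x ≡ 2017 (mod 4368).
Verify against each original: 2017 mod 13 = 2, 2017 mod 7 = 1, 2017 mod 16 = 1, 2017 mod 3 = 1.

x ≡ 2017 (mod 4368).
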